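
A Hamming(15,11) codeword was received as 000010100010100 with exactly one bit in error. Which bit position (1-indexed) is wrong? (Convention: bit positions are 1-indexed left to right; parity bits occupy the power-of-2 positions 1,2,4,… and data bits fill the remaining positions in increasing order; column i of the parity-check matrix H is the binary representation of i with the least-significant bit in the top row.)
Syndrome s = H · r^T (mod 2), r = 000010100010100:
  s[0] = (101010101010101)·(000010100010100) mod 2 = 0+0+0+0+1+0+1+0+0+0+1+0+1+0+0 mod 2 = 0
  s[1] = (011001100110011)·(000010100010100) mod 2 = 0+0+0+0+0+0+1+0+0+0+1+0+0+0+0 mod 2 = 0
  s[2] = (000111100001111)·(000010100010100) mod 2 = 0+0+0+0+1+0+1+0+0+0+0+0+1+0+0 mod 2 = 1
  s[3] = (000000011111111)·(000010100010100) mod 2 = 0+0+0+0+0+0+0+0+0+0+1+0+1+0+0 mod 2 = 0
Syndrome = 0010
Column i of H is the binary representation of i, so the syndrome is the binary index of the flipped bit.
Read s = 0010 with s[0] as LSB: 0·2^0 + 0·2^1 + 1·2^2 + 0·2^3 = 4.
Error is at bit position 4.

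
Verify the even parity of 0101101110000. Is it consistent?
Sum of all bits: 0+1+0+1+1+0+1+1+1+0+0+0+0 = 6; 6 mod 2 = 0. Result is 0 → valid parity.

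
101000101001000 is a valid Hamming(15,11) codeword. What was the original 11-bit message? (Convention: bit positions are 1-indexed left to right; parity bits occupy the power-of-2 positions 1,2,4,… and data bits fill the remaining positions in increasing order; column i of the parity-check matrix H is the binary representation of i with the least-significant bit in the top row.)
Parity bits occupy power-of-2 positions; data bits are at positions {3,5,6,7,9,10,11,12,13,14,15} (1-indexed).
Extract: c[3]=1 c[5]=0 c[6]=0 c[7]=1 c[9]=1 c[10]=0 c[11]=0 c[12]=1 c[13]=0 c[14]=0 c[15]=0
Data = 10011001000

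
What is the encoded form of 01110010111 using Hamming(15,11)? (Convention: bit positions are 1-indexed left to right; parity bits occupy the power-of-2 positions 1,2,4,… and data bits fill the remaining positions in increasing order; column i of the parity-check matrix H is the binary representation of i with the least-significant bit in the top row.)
Codeword c = d · G (mod 2), d = 01110010111:
  c[0] = d·G[:,0] = (01110010111)·(11011010101) mod 2 = 0+1+0+1+0+0+1+0+1+0+1 mod 2 = 1
  c[1] = d·G[:,1] = (01110010111)·(10110110011) mod 2 = 0+0+1+1+0+0+1+0+0+1+1 mod 2 = 1
  c[2] = d·G[:,2] = (01110010111)·(10000000000) mod 2 = 0+0+0+0+0+0+0+0+0+0+0 mod 2 = 0
  c[3] = d·G[:,3] = (01110010111)·(01110001111) mod 2 = 0+1+1+1+0+0+0+0+1+1+1 mod 2 = 0
  c[4] = d·G[:,4] = (01110010111)·(01000000000) mod 2 = 0+1+0+0+0+0+0+0+0+0+0 mod 2 = 1
  c[5] = d·G[:,5] = (01110010111)·(00100000000) mod 2 = 0+0+1+0+0+0+0+0+0+0+0 mod 2 = 1
  c[6] = d·G[:,6] = (01110010111)·(00010000000) mod 2 = 0+0+0+1+0+0+0+0+0+0+0 mod 2 = 1
  c[7] = d·G[:,7] = (01110010111)·(00001111111) mod 2 = 0+0+0+0+0+0+1+0+1+1+1 mod 2 = 0
  c[8] = d·G[:,8] = (01110010111)·(00001000000) mod 2 = 0+0+0+0+0+0+0+0+0+0+0 mod 2 = 0
  c[9] = d·G[:,9] = (01110010111)·(00000100000) mod 2 = 0+0+0+0+0+0+0+0+0+0+0 mod 2 = 0
  c[10] = d·G[:,10] = (01110010111)·(00000010000) mod 2 = 0+0+0+0+0+0+1+0+0+0+0 mod 2 = 1
  c[11] = d·G[:,11] = (01110010111)·(00000001000) mod 2 = 0+0+0+0+0+0+0+0+0+0+0 mod 2 = 0
  c[12] = d·G[:,12] = (01110010111)·(00000000100) mod 2 = 0+0+0+0+0+0+0+0+1+0+0 mod 2 = 1
  c[13] = d·G[:,13] = (01110010111)·(00000000010) mod 2 = 0+0+0+0+0+0+0+0+0+1+0 mod 2 = 1
  c[14] = d·G[:,14] = (01110010111)·(00000000001) mod 2 = 0+0+0+0+0+0+0+0+0+0+1 mod 2 = 1
Codeword = 110011100010111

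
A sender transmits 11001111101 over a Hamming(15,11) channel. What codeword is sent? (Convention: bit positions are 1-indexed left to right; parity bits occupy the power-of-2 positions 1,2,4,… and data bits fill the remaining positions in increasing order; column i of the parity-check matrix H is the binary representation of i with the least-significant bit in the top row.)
Codeword c = d · G (mod 2), d = 11001111101:
  c[0] = d·G[:,0] = (11001111101)·(11011010101) mod 2 = 1+1+0+0+1+0+1+0+1+0+1 mod 2 = 0
  c[1] = d·G[:,1] = (11001111101)·(10110110011) mod 2 = 1+0+0+0+0+1+1+0+0+0+1 mod 2 = 0
  c[2] = d·G[:,2] = (11001111101)·(10000000000) mod 2 = 1+0+0+0+0+0+0+0+0+0+0 mod 2 = 1
  c[3] = d·G[:,3] = (11001111101)·(01110001111) mod 2 = 0+1+0+0+0+0+0+1+1+0+1 mod 2 = 0
  c[4] = d·G[:,4] = (11001111101)·(01000000000) mod 2 = 0+1+0+0+0+0+0+0+0+0+0 mod 2 = 1
  c[5] = d·G[:,5] = (11001111101)·(00100000000) mod 2 = 0+0+0+0+0+0+0+0+0+0+0 mod 2 = 0
  c[6] = d·G[:,6] = (11001111101)·(00010000000) mod 2 = 0+0+0+0+0+0+0+0+0+0+0 mod 2 = 0
  c[7] = d·G[:,7] = (11001111101)·(00001111111) mod 2 = 0+0+0+0+1+1+1+1+1+0+1 mod 2 = 0
  c[8] = d·G[:,8] = (11001111101)·(00001000000) mod 2 = 0+0+0+0+1+0+0+0+0+0+0 mod 2 = 1
  c[9] = d·G[:,9] = (11001111101)·(00000100000) mod 2 = 0+0+0+0+0+1+0+0+0+0+0 mod 2 = 1
  c[10] = d·G[:,10] = (11001111101)·(00000010000) mod 2 = 0+0+0+0+0+0+1+0+0+0+0 mod 2 = 1
  c[11] = d·G[:,11] = (11001111101)·(00000001000) mod 2 = 0+0+0+0+0+0+0+1+0+0+0 mod 2 = 1
  c[12] = d·G[:,12] = (11001111101)·(00000000100) mod 2 = 0+0+0+0+0+0+0+0+1+0+0 mod 2 = 1
  c[13] = d·G[:,13] = (11001111101)·(00000000010) mod 2 = 0+0+0+0+0+0+0+0+0+0+0 mod 2 = 0
  c[14] = d·G[:,14] = (11001111101)·(00000000001) mod 2 = 0+0+0+0+0+0+0+0+0+0+1 mod 2 = 1
Codeword = 001010001111101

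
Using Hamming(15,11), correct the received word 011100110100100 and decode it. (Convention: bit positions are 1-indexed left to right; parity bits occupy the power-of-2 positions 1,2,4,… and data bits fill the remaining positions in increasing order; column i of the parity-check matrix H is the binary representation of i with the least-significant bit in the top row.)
Syndrome s = H · r^T (mod 2), r = 011100110100100:
  s[0] = (101010101010101)·(011100110100100) mod 2 = 0+0+1+0+0+0+1+0+0+0+0+0+1+0+0 mod 2 = 1
  s[1] = (011001100110011)·(011100110100100) mod 2 = 0+1+1+0+0+0+1+0+0+1+0+0+0+0+0 mod 2 = 0
  s[2] = (000111100001111)·(011100110100100) mod 2 = 0+0+0+1+0+0+1+0+0+0+0+0+1+0+0 mod 2 = 1
  s[3] = (000000011111111)·(011100110100100) mod 2 = 0+0+0+0+0+0+0+1+0+1+0+0+1+0+0 mod 2 = 1
Syndrome = 1011
Column 13 of H equals this syndrome → error at bit 13 (1-indexed).
Flip bit 13: 011100110100100 → 011100110100000
Extract data bits at positions {3,5,6,7,9,10,11,12,13,14,15}: 10010100000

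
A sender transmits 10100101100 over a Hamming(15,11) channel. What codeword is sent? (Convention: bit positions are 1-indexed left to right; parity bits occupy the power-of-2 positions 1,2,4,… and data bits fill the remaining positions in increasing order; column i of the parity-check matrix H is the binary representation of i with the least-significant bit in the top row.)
Codeword c = d · G (mod 2), d = 10100101100:
  c[0] = d·G[:,0] = (10100101100)·(11011010101) mod 2 = 1+0+0+0+0+0+0+0+1+0+0 mod 2 = 0
  c[1] = d·G[:,1] = (10100101100)·(10110110011) mod 2 = 1+0+1+0+0+1+0+0+0+0+0 mod 2 = 1
  c[2] = d·G[:,2] = (10100101100)·(10000000000) mod 2 = 1+0+0+0+0+0+0+0+0+0+0 mod 2 = 1
  c[3] = d·G[:,3] = (10100101100)·(01110001111) mod 2 = 0+0+1+0+0+0+0+1+1+0+0 mod 2 = 1
  c[4] = d·G[:,4] = (10100101100)·(01000000000) mod 2 = 0+0+0+0+0+0+0+0+0+0+0 mod 2 = 0
  c[5] = d·G[:,5] = (10100101100)·(00100000000) mod 2 = 0+0+1+0+0+0+0+0+0+0+0 mod 2 = 1
  c[6] = d·G[:,6] = (10100101100)·(00010000000) mod 2 = 0+0+0+0+0+0+0+0+0+0+0 mod 2 = 0
  c[7] = d·G[:,7] = (10100101100)·(00001111111) mod 2 = 0+0+0+0+0+1+0+1+1+0+0 mod 2 = 1
  c[8] = d·G[:,8] = (10100101100)·(00001000000) mod 2 = 0+0+0+0+0+0+0+0+0+0+0 mod 2 = 0
  c[9] = d·G[:,9] = (10100101100)·(00000100000) mod 2 = 0+0+0+0+0+1+0+0+0+0+0 mod 2 = 1
  c[10] = d·G[:,10] = (10100101100)·(00000010000) mod 2 = 0+0+0+0+0+0+0+0+0+0+0 mod 2 = 0
  c[11] = d·G[:,11] = (10100101100)·(00000001000) mod 2 = 0+0+0+0+0+0+0+1+0+0+0 mod 2 = 1
  c[12] = d·G[:,12] = (10100101100)·(00000000100) mod 2 = 0+0+0+0+0+0+0+0+1+0+0 mod 2 = 1
  c[13] = d·G[:,13] = (10100101100)·(00000000010) mod 2 = 0+0+0+0+0+0+0+0+0+0+0 mod 2 = 0
  c[14] = d·G[:,14] = (10100101100)·(00000000001) mod 2 = 0+0+0+0+0+0+0+0+0+0+0 mod 2 = 0
Codeword = 011101010101100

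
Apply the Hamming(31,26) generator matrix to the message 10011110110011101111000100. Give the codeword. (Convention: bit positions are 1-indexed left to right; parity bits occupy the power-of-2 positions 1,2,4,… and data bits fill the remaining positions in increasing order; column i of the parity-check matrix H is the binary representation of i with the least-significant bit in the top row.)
Codeword c = d · G (mod 2), d = 10011110110011101111000100:
  c[0] = d·G[:,0] = (10011110110011101111000100)·(11011010101101010101010101) mod 2 = 1+0+0+1+1+0+1+0+1+0+0+0+0+1+0+0+0+1+0+1+0+0+0+1+0+0 mod 2 = 1
  c[1] = d·G[:,1] = (10011110110011101111000100)·(10110110011011001100110011) mod 2 = 1+0+0+1+0+1+1+0+0+1+0+0+1+1+0+0+1+1+0+0+0+0+0+0+0+0 mod 2 = 1
  c[2] = d·G[:,2] = (10011110110011101111000100)·(10000000000000000000000000) mod 2 = 1+0+0+0+0+0+0+0+0+0+0+0+0+0+0+0+0+0+0+0+0+0+0+0+0+0 mod 2 = 1
  c[3] = d·G[:,3] = (10011110110011101111000100)·(01110001111000111100001111) mod 2 = 0+0+0+1+0+0+0+0+1+1+0+0+0+0+1+0+1+1+0+0+0+0+0+1+0+0 mod 2 = 1
  c[4] = d·G[:,4] = (10011110110011101111000100)·(01000000000000000000000000) mod 2 = 0+0+0+0+0+0+0+0+0+0+0+0+0+0+0+0+0+0+0+0+0+0+0+0+0+0 mod 2 = 0
  c[5] = d·G[:,5] = (10011110110011101111000100)·(00100000000000000000000000) mod 2 = 0+0+0+0+0+0+0+0+0+0+0+0+0+0+0+0+0+0+0+0+0+0+0+0+0+0 mod 2 = 0
  c[6] = d·G[:,6] = (10011110110011101111000100)·(00010000000000000000000000) mod 2 = 0+0+0+1+0+0+0+0+0+0+0+0+0+0+0+0+0+0+0+0+0+0+0+0+0+0 mod 2 = 1
  c[7] = d·G[:,7] = (10011110110011101111000100)·(00001111111000000011111111) mod 2 = 0+0+0+0+1+1+1+0+1+1+0+0+0+0+0+0+0+0+1+1+0+0+0+1+0+0 mod 2 = 0
  c[8] = d·G[:,8] = (10011110110011101111000100)·(00001000000000000000000000) mod 2 = 0+0+0+0+1+0+0+0+0+0+0+0+0+0+0+0+0+0+0+0+0+0+0+0+0+0 mod 2 = 1
  c[9] = d·G[:,9] = (10011110110011101111000100)·(00000100000000000000000000) mod 2 = 0+0+0+0+0+1+0+0+0+0+0+0+0+0+0+0+0+0+0+0+0+0+0+0+0+0 mod 2 = 1
  c[10] = d·G[:,10] = (10011110110011101111000100)·(00000010000000000000000000) mod 2 = 0+0+0+0+0+0+1+0+0+0+0+0+0+0+0+0+0+0+0+0+0+0+0+0+0+0 mod 2 = 1
  c[11] = d·G[:,11] = (10011110110011101111000100)·(00000001000000000000000000) mod 2 = 0+0+0+0+0+0+0+0+0+0+0+0+0+0+0+0+0+0+0+0+0+0+0+0+0+0 mod 2 = 0
  c[12] = d·G[:,12] = (10011110110011101111000100)·(00000000100000000000000000) mod 2 = 0+0+0+0+0+0+0+0+1+0+0+0+0+0+0+0+0+0+0+0+0+0+0+0+0+0 mod 2 = 1
  c[13] = d·G[:,13] = (10011110110011101111000100)·(00000000010000000000000000) mod 2 = 0+0+0+0+0+0+0+0+0+1+0+0+0+0+0+0+0+0+0+0+0+0+0+0+0+0 mod 2 = 1
  c[14] = d·G[:,14] = (10011110110011101111000100)·(00000000001000000000000000) mod 2 = 0+0+0+0+0+0+0+0+0+0+0+0+0+0+0+0+0+0+0+0+0+0+0+0+0+0 mod 2 = 0
  c[15] = d·G[:,15] = (10011110110011101111000100)·(00000000000111111111111111) mod 2 = 0+0+0+0+0+0+0+0+0+0+0+0+1+1+1+0+1+1+1+1+0+0+0+1+0+0 mod 2 = 0
  c[16] = d·G[:,16] = (10011110110011101111000100)·(00000000000100000000000000) mod 2 = 0+0+0+0+0+0+0+0+0+0+0+0+0+0+0+0+0+0+0+0+0+0+0+0+0+0 mod 2 = 0
  c[17] = d·G[:,17] = (10011110110011101111000100)·(00000000000010000000000000) mod 2 = 0+0+0+0+0+0+0+0+0+0+0+0+1+0+0+0+0+0+0+0+0+0+0+0+0+0 mod 2 = 1
  c[18] = d·G[:,18] = (10011110110011101111000100)·(00000000000001000000000000) mod 2 = 0+0+0+0+0+0+0+0+0+0+0+0+0+1+0+0+0+0+0+0+0+0+0+0+0+0 mod 2 = 1
  c[19] = d·G[:,19] = (10011110110011101111000100)·(00000000000000100000000000) mod 2 = 0+0+0+0+0+0+0+0+0+0+0+0+0+0+1+0+0+0+0+0+0+0+0+0+0+0 mod 2 = 1
  c[20] = d·G[:,20] = (10011110110011101111000100)·(00000000000000010000000000) mod 2 = 0+0+0+0+0+0+0+0+0+0+0+0+0+0+0+0+0+0+0+0+0+0+0+0+0+0 mod 2 = 0
  c[21] = d·G[:,21] = (10011110110011101111000100)·(00000000000000001000000000) mod 2 = 0+0+0+0+0+0+0+0+0+0+0+0+0+0+0+0+1+0+0+0+0+0+0+0+0+0 mod 2 = 1
  c[22] = d·G[:,22] = (10011110110011101111000100)·(00000000000000000100000000) mod 2 = 0+0+0+0+0+0+0+0+0+0+0+0+0+0+0+0+0+1+0+0+0+0+0+0+0+0 mod 2 = 1
  c[23] = d·G[:,23] = (10011110110011101111000100)·(00000000000000000010000000) mod 2 = 0+0+0+0+0+0+0+0+0+0+0+0+0+0+0+0+0+0+1+0+0+0+0+0+0+0 mod 2 = 1
  c[24] = d·G[:,24] = (10011110110011101111000100)·(00000000000000000001000000) mod 2 = 0+0+0+0+0+0+0+0+0+0+0+0+0+0+0+0+0+0+0+1+0+0+0+0+0+0 mod 2 = 1
  c[25] = d·G[:,25] = (10011110110011101111000100)·(00000000000000000000100000) mod 2 = 0+0+0+0+0+0+0+0+0+0+0+0+0+0+0+0+0+0+0+0+0+0+0+0+0+0 mod 2 = 0
  c[26] = d·G[:,26] = (10011110110011101111000100)·(00000000000000000000010000) mod 2 = 0+0+0+0+0+0+0+0+0+0+0+0+0+0+0+0+0+0+0+0+0+0+0+0+0+0 mod 2 = 0
  c[27] = d·G[:,27] = (10011110110011101111000100)·(00000000000000000000001000) mod 2 = 0+0+0+0+0+0+0+0+0+0+0+0+0+0+0+0+0+0+0+0+0+0+0+0+0+0 mod 2 = 0
  c[28] = d·G[:,28] = (10011110110011101111000100)·(00000000000000000000000100) mod 2 = 0+0+0+0+0+0+0+0+0+0+0+0+0+0+0+0+0+0+0+0+0+0+0+1+0+0 mod 2 = 1
  c[29] = d·G[:,29] = (10011110110011101111000100)·(00000000000000000000000010) mod 2 = 0+0+0+0+0+0+0+0+0+0+0+0+0+0+0+0+0+0+0+0+0+0+0+0+0+0 mod 2 = 0
  c[30] = d·G[:,30] = (10011110110011101111000100)·(00000000000000000000000001) mod 2 = 0+0+0+0+0+0+0+0+0+0+0+0+0+0+0+0+0+0+0+0+0+0+0+0+0+0 mod 2 = 0
Codeword = 1111001011101100011101111000100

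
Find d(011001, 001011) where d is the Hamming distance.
XOR = 010010, count of 1s = 2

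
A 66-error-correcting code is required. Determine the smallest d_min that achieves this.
Correcting t errors requires d_min ≥ 2t + 1 = 2·66 + 1 = 133.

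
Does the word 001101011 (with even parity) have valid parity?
Sum of all bits: 0+0+1+1+0+1+0+1+1 = 5; 5 mod 2 = 1. Result is 1 → parity error detected.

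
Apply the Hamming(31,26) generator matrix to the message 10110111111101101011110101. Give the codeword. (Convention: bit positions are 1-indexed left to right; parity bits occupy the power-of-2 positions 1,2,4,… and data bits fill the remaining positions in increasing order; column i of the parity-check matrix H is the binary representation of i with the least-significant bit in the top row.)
Codeword c = d · G (mod 2), d = 10110111111101101011110101:
  c[0] = d·G[:,0] = (10110111111101101011110101)·(11011010101101010101010101) mod 2 = 1+0+0+1+0+0+1+0+1+0+1+1+0+1+0+0+0+0+0+1+0+1+0+1+0+1 mod 2 = 1
  c[1] = d·G[:,1] = (10110111111101101011110101)·(10110110011011001100110011) mod 2 = 1+0+1+1+0+1+1+0+0+1+1+0+0+1+0+0+1+0+0+0+1+1+0+0+0+1 mod 2 = 0
  c[2] = d·G[:,2] = (10110111111101101011110101)·(10000000000000000000000000) mod 2 = 1+0+0+0+0+0+0+0+0+0+0+0+0+0+0+0+0+0+0+0+0+0+0+0+0+0 mod 2 = 1
  c[3] = d·G[:,3] = (10110111111101101011110101)·(01110001111000111100001111) mod 2 = 0+0+1+1+0+0+0+1+1+1+1+0+0+0+1+0+1+0+0+0+0+0+0+1+0+1 mod 2 = 0
  c[4] = d·G[:,4] = (10110111111101101011110101)·(01000000000000000000000000) mod 2 = 0+0+0+0+0+0+0+0+0+0+0+0+0+0+0+0+0+0+0+0+0+0+0+0+0+0 mod 2 = 0
  c[5] = d·G[:,5] = (10110111111101101011110101)·(00100000000000000000000000) mod 2 = 0+0+1+0+0+0+0+0+0+0+0+0+0+0+0+0+0+0+0+0+0+0+0+0+0+0 mod 2 = 1
  c[6] = d·G[:,6] = (10110111111101101011110101)·(00010000000000000000000000) mod 2 = 0+0+0+1+0+0+0+0+0+0+0+0+0+0+0+0+0+0+0+0+0+0+0+0+0+0 mod 2 = 1
  c[7] = d·G[:,7] = (10110111111101101011110101)·(00001111111000000011111111) mod 2 = 0+0+0+0+0+1+1+1+1+1+1+0+0+0+0+0+0+0+1+1+1+1+0+1+0+1 mod 2 = 0
  c[8] = d·G[:,8] = (10110111111101101011110101)·(00001000000000000000000000) mod 2 = 0+0+0+0+0+0+0+0+0+0+0+0+0+0+0+0+0+0+0+0+0+0+0+0+0+0 mod 2 = 0
  c[9] = d·G[:,9] = (10110111111101101011110101)·(00000100000000000000000000) mod 2 = 0+0+0+0+0+1+0+0+0+0+0+0+0+0+0+0+0+0+0+0+0+0+0+0+0+0 mod 2 = 1
  c[10] = d·G[:,10] = (10110111111101101011110101)·(00000010000000000000000000) mod 2 = 0+0+0+0+0+0+1+0+0+0+0+0+0+0+0+0+0+0+0+0+0+0+0+0+0+0 mod 2 = 1
  c[11] = d·G[:,11] = (10110111111101101011110101)·(00000001000000000000000000) mod 2 = 0+0+0+0+0+0+0+1+0+0+0+0+0+0+0+0+0+0+0+0+0+0+0+0+0+0 mod 2 = 1
  c[12] = d·G[:,12] = (10110111111101101011110101)·(00000000100000000000000000) mod 2 = 0+0+0+0+0+0+0+0+1+0+0+0+0+0+0+0+0+0+0+0+0+0+0+0+0+0 mod 2 = 1
  c[13] = d·G[:,13] = (10110111111101101011110101)·(00000000010000000000000000) mod 2 = 0+0+0+0+0+0+0+0+0+1+0+0+0+0+0+0+0+0+0+0+0+0+0+0+0+0 mod 2 = 1
  c[14] = d·G[:,14] = (10110111111101101011110101)·(00000000001000000000000000) mod 2 = 0+0+0+0+0+0+0+0+0+0+1+0+0+0+0+0+0+0+0+0+0+0+0+0+0+0 mod 2 = 1
  c[15] = d·G[:,15] = (10110111111101101011110101)·(00000000000111111111111111) mod 2 = 0+0+0+0+0+0+0+0+0+0+0+1+0+1+1+0+1+0+1+1+1+1+0+1+0+1 mod 2 = 0
  c[16] = d·G[:,16] = (10110111111101101011110101)·(00000000000100000000000000) mod 2 = 0+0+0+0+0+0+0+0+0+0+0+1+0+0+0+0+0+0+0+0+0+0+0+0+0+0 mod 2 = 1
  c[17] = d·G[:,17] = (10110111111101101011110101)·(00000000000010000000000000) mod 2 = 0+0+0+0+0+0+0+0+0+0+0+0+0+0+0+0+0+0+0+0+0+0+0+0+0+0 mod 2 = 0
  c[18] = d·G[:,18] = (10110111111101101011110101)·(00000000000001000000000000) mod 2 = 0+0+0+0+0+0+0+0+0+0+0+0+0+1+0+0+0+0+0+0+0+0+0+0+0+0 mod 2 = 1
  c[19] = d·G[:,19] = (10110111111101101011110101)·(00000000000000100000000000) mod 2 = 0+0+0+0+0+0+0+0+0+0+0+0+0+0+1+0+0+0+0+0+0+0+0+0+0+0 mod 2 = 1
  c[20] = d·G[:,20] = (10110111111101101011110101)·(00000000000000010000000000) mod 2 = 0+0+0+0+0+0+0+0+0+0+0+0+0+0+0+0+0+0+0+0+0+0+0+0+0+0 mod 2 = 0
  c[21] = d·G[:,21] = (10110111111101101011110101)·(00000000000000001000000000) mod 2 = 0+0+0+0+0+0+0+0+0+0+0+0+0+0+0+0+1+0+0+0+0+0+0+0+0+0 mod 2 = 1
  c[22] = d·G[:,22] = (10110111111101101011110101)·(00000000000000000100000000) mod 2 = 0+0+0+0+0+0+0+0+0+0+0+0+0+0+0+0+0+0+0+0+0+0+0+0+0+0 mod 2 = 0
  c[23] = d·G[:,23] = (10110111111101101011110101)·(00000000000000000010000000) mod 2 = 0+0+0+0+0+0+0+0+0+0+0+0+0+0+0+0+0+0+1+0+0+0+0+0+0+0 mod 2 = 1
  c[24] = d·G[:,24] = (10110111111101101011110101)·(00000000000000000001000000) mod 2 = 0+0+0+0+0+0+0+0+0+0+0+0+0+0+0+0+0+0+0+1+0+0+0+0+0+0 mod 2 = 1
  c[25] = d·G[:,25] = (10110111111101101011110101)·(00000000000000000000100000) mod 2 = 0+0+0+0+0+0+0+0+0+0+0+0+0+0+0+0+0+0+0+0+1+0+0+0+0+0 mod 2 = 1
  c[26] = d·G[:,26] = (10110111111101101011110101)·(00000000000000000000010000) mod 2 = 0+0+0+0+0+0+0+0+0+0+0+0+0+0+0+0+0+0+0+0+0+1+0+0+0+0 mod 2 = 1
  c[27] = d·G[:,27] = (10110111111101101011110101)·(00000000000000000000001000) mod 2 = 0+0+0+0+0+0+0+0+0+0+0+0+0+0+0+0+0+0+0+0+0+0+0+0+0+0 mod 2 = 0
  c[28] = d·G[:,28] = (10110111111101101011110101)·(00000000000000000000000100) mod 2 = 0+0+0+0+0+0+0+0+0+0+0+0+0+0+0+0+0+0+0+0+0+0+0+1+0+0 mod 2 = 1
  c[29] = d·G[:,29] = (10110111111101101011110101)·(00000000000000000000000010) mod 2 = 0+0+0+0+0+0+0+0+0+0+0+0+0+0+0+0+0+0+0+0+0+0+0+0+0+0 mod 2 = 0
  c[30] = d·G[:,30] = (10110111111101101011110101)·(00000000000000000000000001) mod 2 = 0+0+0+0+0+0+0+0+0+0+0+0+0+0+0+0+0+0+0+0+0+0+0+0+0+1 mod 2 = 1
Codeword = 1010011001111110101101011110101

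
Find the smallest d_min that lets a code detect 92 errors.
Detecting e errors requires d_min ≥ e + 1 = 92 + 1 = 93.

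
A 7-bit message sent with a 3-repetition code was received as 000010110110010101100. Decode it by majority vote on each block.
Split into 3-bit blocks and majority-vote each:
  block 1 = 000: 0 ones, 3 zeros → 0
  block 2 = 010: 1 ones, 2 zeros → 0
  block 3 = 110: 2 ones, 1 zeros → 1
  block 4 = 110: 2 ones, 1 zeros → 1
  block 5 = 010: 1 ones, 2 zeros → 0
  block 6 = 101: 2 ones, 1 zeros → 1
  block 7 = 100: 1 ones, 2 zeros → 0
Decoded = 0011010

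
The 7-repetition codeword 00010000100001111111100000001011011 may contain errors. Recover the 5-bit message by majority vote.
Split into 7-bit blocks and majority-vote each:
  block 1 = 0001000: 1 ones, 6 zeros → 0
  block 2 = 0100001: 2 ones, 5 zeros → 0
  block 3 = 1111111: 7 ones, 0 zeros → 1
  block 4 = 0000000: 0 ones, 7 zeros → 0
  block 5 = 1011011: 5 ones, 2 zeros → 1
Decoded = 00101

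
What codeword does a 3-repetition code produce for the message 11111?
Repeat each bit 3× and concatenate:
1→111  1→111  1→111  1→111  1→111
Codeword = 111111111111111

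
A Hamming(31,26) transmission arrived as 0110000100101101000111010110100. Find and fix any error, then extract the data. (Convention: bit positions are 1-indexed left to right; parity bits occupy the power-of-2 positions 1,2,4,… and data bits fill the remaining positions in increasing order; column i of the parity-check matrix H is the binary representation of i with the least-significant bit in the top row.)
Syndrome s = H · r^T (mod 2), r = 0110000100101101000111010110100:
  s[0] = (1010101010101010101010101010101)·(0110000100101101000111010110100) mod 2 = 0+0+1+0+0+0+0+0+0+0+1+0+1+0+0+0+0+0+0+0+1+0+0+0+0+0+1+0+1+0+0 mod 2 = 0
  s[1] = (0110011001100110011001100110011)·(0110000100101101000111010110100) mod 2 = 0+1+1+0+0+0+0+0+0+0+1+0+0+1+0+0+0+0+0+0+0+1+0+0+0+1+1+0+0+0+0 mod 2 = 1
  s[2] = (0001111000011110000111100001111)·(0110000100101101000111010110100) mod 2 = 0+0+0+0+0+0+0+0+0+0+0+0+1+1+0+0+0+0+0+1+1+1+0+0+0+0+0+0+1+0+0 mod 2 = 0
  s[3] = (0000000111111110000000011111111)·(0110000100101101000111010110100) mod 2 = 0+0+0+0+0+0+0+1+0+0+1+0+1+1+0+0+0+0+0+0+0+0+0+1+0+1+1+0+1+0+0 mod 2 = 0
  s[4] = (0000000000000001111111111111111)·(0110000100101101000111010110100) mod 2 = 0+0+0+0+0+0+0+0+0+0+0+0+0+0+0+1+0+0+0+1+1+1+0+1+0+1+1+0+1+0+0 mod 2 = 0
Syndrome = 01000
Column 2 of H equals this syndrome → error at bit 2 (1-indexed).
Flip bit 2: 0110000100101101000111010110100 → 0010000100101101000111010110100
Extract data bits at positions {3,5,6,7,9,10,11,12,13,14,15,17,18,19,20,21,22,23,24,25,26,27,28,29,30,31}: 10000010110000111010110100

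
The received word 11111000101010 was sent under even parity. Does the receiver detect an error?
Sum of received bits: 1+1+1+1+1+0+0+0+1+0+1+0+1+0 = 8; 8 mod 2 = 0. Result is 0 → no error detected.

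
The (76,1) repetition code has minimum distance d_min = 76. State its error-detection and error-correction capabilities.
Detection only: up to d_min − 1 = 75 errors.
Correction: up to ⌊(d_min − 1)/2⌋ = ⌊75/2⌋ = 37 errors.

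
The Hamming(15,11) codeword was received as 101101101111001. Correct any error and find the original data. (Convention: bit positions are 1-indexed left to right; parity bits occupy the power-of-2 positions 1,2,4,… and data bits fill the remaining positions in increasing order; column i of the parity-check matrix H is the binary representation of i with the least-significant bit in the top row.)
Syndrome s = H · r^T (mod 2), r = 101101101111001:
  s[0] = (101010101010101)·(101101101111001) mod 2 = 1+0+1+0+0+0+1+0+1+0+1+0+0+0+1 mod 2 = 0
  s[1] = (011001100110011)·(101101101111001) mod 2 = 0+0+1+0+0+1+1+0+0+1+1+0+0+0+1 mod 2 = 0
  s[2] = (000111100001111)·(101101101111001) mod 2 = 0+0+0+1+0+1+1+0+0+0+0+1+0+0+1 mod 2 = 1
  s[3] = (000000011111111)·(101101101111001) mod 2 = 0+0+0+0+0+0+0+0+1+1+1+1+0+0+1 mod 2 = 1
Syndrome = 0011
Column 12 of H equals this syndrome → error at bit 12 (1-indexed).
Flip bit 12: 101101101111001 → 101101101110001
Extract data bits at positions {3,5,6,7,9,10,11,12,13,14,15}: 10111110001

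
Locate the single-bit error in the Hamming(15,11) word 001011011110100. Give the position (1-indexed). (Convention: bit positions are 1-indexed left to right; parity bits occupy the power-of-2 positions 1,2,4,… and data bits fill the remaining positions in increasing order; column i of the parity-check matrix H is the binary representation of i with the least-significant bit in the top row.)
Syndrome s = H · r^T (mod 2), r = 001011011110100:
  s[0] = (101010101010101)·(001011011110100) mod 2 = 0+0+1+0+1+0+0+0+1+0+1+0+1+0+0 mod 2 = 1
  s[1] = (011001100110011)·(001011011110100) mod 2 = 0+0+1+0+0+1+0+0+0+1+1+0+0+0+0 mod 2 = 0
  s[2] = (000111100001111)·(001011011110100) mod 2 = 0+0+0+0+1+1+0+0+0+0+0+0+1+0+0 mod 2 = 1
  s[3] = (000000011111111)·(001011011110100) mod 2 = 0+0+0+0+0+0+0+1+1+1+1+0+1+0+0 mod 2 = 1
Syndrome = 1011
Column i of H is the binary representation of i, so the syndrome is the binary index of the flipped bit.
Read s = 1011 with s[0] as LSB: 1·2^0 + 0·2^1 + 1·2^2 + 1·2^3 = 13.
Error is at bit position 13.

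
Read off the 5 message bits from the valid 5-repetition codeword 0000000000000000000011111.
Split into 5-bit blocks: 00000 00000 00000 00000 11111
Data = 00001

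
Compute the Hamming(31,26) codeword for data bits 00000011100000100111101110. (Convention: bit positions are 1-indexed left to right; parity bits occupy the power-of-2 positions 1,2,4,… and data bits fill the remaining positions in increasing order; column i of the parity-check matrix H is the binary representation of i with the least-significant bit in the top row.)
Codeword c = d · G (mod 2), d = 00000011100000100111101110:
  c[0] = d·G[:,0] = (00000011100000100111101110)·(11011010101101010101010101) mod 2 = 0+0+0+0+0+0+1+0+1+0+0+0+0+0+0+0+0+1+0+1+0+0+0+1+0+0 mod 2 = 1
  c[1] = d·G[:,1] = (00000011100000100111101110)·(10110110011011001100110011) mod 2 = 0+0+0+0+0+0+1+0+0+0+0+0+0+0+0+0+0+1+0+0+1+0+0+0+1+0 mod 2 = 0
  c[2] = d·G[:,2] = (00000011100000100111101110)·(10000000000000000000000000) mod 2 = 0+0+0+0+0+0+0+0+0+0+0+0+0+0+0+0+0+0+0+0+0+0+0+0+0+0 mod 2 = 0
  c[3] = d·G[:,3] = (00000011100000100111101110)·(01110001111000111100001111) mod 2 = 0+0+0+0+0+0+0+1+1+0+0+0+0+0+1+0+0+1+0+0+0+0+1+1+1+0 mod 2 = 1
  c[4] = d·G[:,4] = (00000011100000100111101110)·(01000000000000000000000000) mod 2 = 0+0+0+0+0+0+0+0+0+0+0+0+0+0+0+0+0+0+0+0+0+0+0+0+0+0 mod 2 = 0
  c[5] = d·G[:,5] = (00000011100000100111101110)·(00100000000000000000000000) mod 2 = 0+0+0+0+0+0+0+0+0+0+0+0+0+0+0+0+0+0+0+0+0+0+0+0+0+0 mod 2 = 0
  c[6] = d·G[:,6] = (00000011100000100111101110)·(00010000000000000000000000) mod 2 = 0+0+0+0+0+0+0+0+0+0+0+0+0+0+0+0+0+0+0+0+0+0+0+0+0+0 mod 2 = 0
  c[7] = d·G[:,7] = (00000011100000100111101110)·(00001111111000000011111111) mod 2 = 0+0+0+0+0+0+1+1+1+0+0+0+0+0+0+0+0+0+1+1+1+0+1+1+1+0 mod 2 = 1
  c[8] = d·G[:,8] = (00000011100000100111101110)·(00001000000000000000000000) mod 2 = 0+0+0+0+0+0+0+0+0+0+0+0+0+0+0+0+0+0+0+0+0+0+0+0+0+0 mod 2 = 0
  c[9] = d·G[:,9] = (00000011100000100111101110)·(00000100000000000000000000) mod 2 = 0+0+0+0+0+0+0+0+0+0+0+0+0+0+0+0+0+0+0+0+0+0+0+0+0+0 mod 2 = 0
  c[10] = d·G[:,10] = (00000011100000100111101110)·(00000010000000000000000000) mod 2 = 0+0+0+0+0+0+1+0+0+0+0+0+0+0+0+0+0+0+0+0+0+0+0+0+0+0 mod 2 = 1
  c[11] = d·G[:,11] = (00000011100000100111101110)·(00000001000000000000000000) mod 2 = 0+0+0+0+0+0+0+1+0+0+0+0+0+0+0+0+0+0+0+0+0+0+0+0+0+0 mod 2 = 1
  c[12] = d·G[:,12] = (00000011100000100111101110)·(00000000100000000000000000) mod 2 = 0+0+0+0+0+0+0+0+1+0+0+0+0+0+0+0+0+0+0+0+0+0+0+0+0+0 mod 2 = 1
  c[13] = d·G[:,13] = (00000011100000100111101110)·(00000000010000000000000000) mod 2 = 0+0+0+0+0+0+0+0+0+0+0+0+0+0+0+0+0+0+0+0+0+0+0+0+0+0 mod 2 = 0
  c[14] = d·G[:,14] = (00000011100000100111101110)·(00000000001000000000000000) mod 2 = 0+0+0+0+0+0+0+0+0+0+0+0+0+0+0+0+0+0+0+0+0+0+0+0+0+0 mod 2 = 0
  c[15] = d·G[:,15] = (00000011100000100111101110)·(00000000000111111111111111) mod 2 = 0+0+0+0+0+0+0+0+0+0+0+0+0+0+1+0+0+1+1+1+1+0+1+1+1+0 mod 2 = 0
  c[16] = d·G[:,16] = (00000011100000100111101110)·(00000000000100000000000000) mod 2 = 0+0+0+0+0+0+0+0+0+0+0+0+0+0+0+0+0+0+0+0+0+0+0+0+0+0 mod 2 = 0
  c[17] = d·G[:,17] = (00000011100000100111101110)·(00000000000010000000000000) mod 2 = 0+0+0+0+0+0+0+0+0+0+0+0+0+0+0+0+0+0+0+0+0+0+0+0+0+0 mod 2 = 0
  c[18] = d·G[:,18] = (00000011100000100111101110)·(00000000000001000000000000) mod 2 = 0+0+0+0+0+0+0+0+0+0+0+0+0+0+0+0+0+0+0+0+0+0+0+0+0+0 mod 2 = 0
  c[19] = d·G[:,19] = (00000011100000100111101110)·(00000000000000100000000000) mod 2 = 0+0+0+0+0+0+0+0+0+0+0+0+0+0+1+0+0+0+0+0+0+0+0+0+0+0 mod 2 = 1
  c[20] = d·G[:,20] = (00000011100000100111101110)·(00000000000000010000000000) mod 2 = 0+0+0+0+0+0+0+0+0+0+0+0+0+0+0+0+0+0+0+0+0+0+0+0+0+0 mod 2 = 0
  c[21] = d·G[:,21] = (00000011100000100111101110)·(00000000000000001000000000) mod 2 = 0+0+0+0+0+0+0+0+0+0+0+0+0+0+0+0+0+0+0+0+0+0+0+0+0+0 mod 2 = 0
  c[22] = d·G[:,22] = (00000011100000100111101110)·(00000000000000000100000000) mod 2 = 0+0+0+0+0+0+0+0+0+0+0+0+0+0+0+0+0+1+0+0+0+0+0+0+0+0 mod 2 = 1
  c[23] = d·G[:,23] = (00000011100000100111101110)·(00000000000000000010000000) mod 2 = 0+0+0+0+0+0+0+0+0+0+0+0+0+0+0+0+0+0+1+0+0+0+0+0+0+0 mod 2 = 1
  c[24] = d·G[:,24] = (00000011100000100111101110)·(00000000000000000001000000) mod 2 = 0+0+0+0+0+0+0+0+0+0+0+0+0+0+0+0+0+0+0+1+0+0+0+0+0+0 mod 2 = 1
  c[25] = d·G[:,25] = (00000011100000100111101110)·(00000000000000000000100000) mod 2 = 0+0+0+0+0+0+0+0+0+0+0+0+0+0+0+0+0+0+0+0+1+0+0+0+0+0 mod 2 = 1
  c[26] = d·G[:,26] = (00000011100000100111101110)·(00000000000000000000010000) mod 2 = 0+0+0+0+0+0+0+0+0+0+0+0+0+0+0+0+0+0+0+0+0+0+0+0+0+0 mod 2 = 0
  c[27] = d·G[:,27] = (00000011100000100111101110)·(00000000000000000000001000) mod 2 = 0+0+0+0+0+0+0+0+0+0+0+0+0+0+0+0+0+0+0+0+0+0+1+0+0+0 mod 2 = 1
  c[28] = d·G[:,28] = (00000011100000100111101110)·(00000000000000000000000100) mod 2 = 0+0+0+0+0+0+0+0+0+0+0+0+0+0+0+0+0+0+0+0+0+0+0+1+0+0 mod 2 = 1
  c[29] = d·G[:,29] = (00000011100000100111101110)·(00000000000000000000000010) mod 2 = 0+0+0+0+0+0+0+0+0+0+0+0+0+0+0+0+0+0+0+0+0+0+0+0+1+0 mod 2 = 1
  c[30] = d·G[:,30] = (00000011100000100111101110)·(00000000000000000000000001) mod 2 = 0+0+0+0+0+0+0+0+0+0+0+0+0+0+0+0+0+0+0+0+0+0+0+0+0+0 mod 2 = 0
Codeword = 1001000100111000000100111101110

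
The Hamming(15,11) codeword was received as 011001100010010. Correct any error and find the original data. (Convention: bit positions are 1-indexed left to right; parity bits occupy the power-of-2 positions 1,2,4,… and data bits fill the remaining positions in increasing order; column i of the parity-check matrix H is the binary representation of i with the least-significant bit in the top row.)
Syndrome s = H · r^T (mod 2), r = 011001100010010:
  s[0] = (101010101010101)·(011001100010010) mod 2 = 0+0+1+0+0+0+1+0+0+0+1+0+0+0+0 mod 2 = 1
  s[1] = (011001100110011)·(011001100010010) mod 2 = 0+1+1+0+0+1+1+0+0+0+1+0+0+1+0 mod 2 = 0
  s[2] = (000111100001111)·(011001100010010) mod 2 = 0+0+0+0+0+1+1+0+0+0+0+0+0+1+0 mod 2 = 1
  s[3] = (000000011111111)·(011001100010010) mod 2 = 0+0+0+0+0+0+0+0+0+0+1+0+0+1+0 mod 2 = 0
Syndrome = 1010
Column 5 of H equals this syndrome → error at bit 5 (1-indexed).
Flip bit 5: 011001100010010 → 011011100010010
Extract data bits at positions {3,5,6,7,9,10,11,12,13,14,15}: 11110010010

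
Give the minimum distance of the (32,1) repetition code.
d_min = 32 (the only two codewords are 0…0 and 1…1, differing in all 32 positions).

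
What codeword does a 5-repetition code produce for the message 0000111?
Repeat each bit 5× and concatenate:
0→00000  0→00000  0→00000  0→00000  1→11111  1→11111  1→11111
Codeword = 00000000000000000000111111111111111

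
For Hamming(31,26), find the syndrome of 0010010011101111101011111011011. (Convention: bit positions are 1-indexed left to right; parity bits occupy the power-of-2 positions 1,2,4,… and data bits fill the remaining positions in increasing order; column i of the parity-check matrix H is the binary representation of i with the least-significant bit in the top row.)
Syndrome s = H · r^T (mod 2), r = 0010010011101111101011111011011:
  s[0] = (1010101010101010101010101010101)·(0010010011101111101011111011011) mod 2 = 0+0+1+0+0+0+0+0+1+0+1+0+1+0+1+0+1+0+1+0+1+0+1+0+1+0+1+0+0+0+1 mod 2 = 0
  s[1] = (0110011001100110011001100110011)·(0010010011101111101011111011011) mod 2 = 0+0+1+0+0+1+0+0+0+1+1+0+0+1+1+0+0+0+1+0+0+1+1+0+0+0+1+0+0+1+1 mod 2 = 0
  s[2] = (0001111000011110000111100001111)·(0010010011101111101011111011011) mod 2 = 0+0+0+0+0+1+0+0+0+0+0+0+1+1+1+0+0+0+0+0+1+1+1+0+0+0+0+1+0+1+1 mod 2 = 0
  s[3] = (0000000111111110000000011111111)·(0010010011101111101011111011011) mod 2 = 0+0+0+0+0+0+0+0+1+1+1+0+1+1+1+0+0+0+0+0+0+0+0+1+1+0+1+1+0+1+1 mod 2 = 0
  s[4] = (0000000000000001111111111111111)·(0010010011101111101011111011011) mod 2 = 0+0+0+0+0+0+0+0+0+0+0+0+0+0+0+1+1+0+1+0+1+1+1+1+1+0+1+1+0+1+1 mod 2 = 0
Syndrome = 00000
s = 0: no error detected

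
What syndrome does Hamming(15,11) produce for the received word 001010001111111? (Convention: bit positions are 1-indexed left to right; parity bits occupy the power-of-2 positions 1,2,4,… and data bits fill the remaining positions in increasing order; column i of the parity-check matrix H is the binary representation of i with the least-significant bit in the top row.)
Syndrome s = H · r^T (mod 2), r = 001010001111111:
  s[0] = (101010101010101)·(001010001111111) mod 2 = 0+0+1+0+1+0+0+0+1+0+1+0+1+0+1 mod 2 = 0
  s[1] = (011001100110011)·(001010001111111) mod 2 = 0+0+1+0+0+0+0+0+0+1+1+0+0+1+1 mod 2 = 1
  s[2] = (000111100001111)·(001010001111111) mod 2 = 0+0+0+0+1+0+0+0+0+0+0+1+1+1+1 mod 2 = 1
  s[3] = (000000011111111)·(001010001111111) mod 2 = 0+0+0+0+0+0+0+0+1+1+1+1+1+1+1 mod 2 = 1
Syndrome = 0111
Non-zero syndrome: error at position 14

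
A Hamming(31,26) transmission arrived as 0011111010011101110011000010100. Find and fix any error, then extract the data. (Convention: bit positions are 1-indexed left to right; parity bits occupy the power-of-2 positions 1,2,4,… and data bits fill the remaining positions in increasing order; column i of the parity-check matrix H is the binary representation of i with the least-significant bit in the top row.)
Syndrome s = H · r^T (mod 2), r = 0011111010011101110011000010100:
  s[0] = (1010101010101010101010101010101)·(0011111010011101110011000010100) mod 2 = 0+0+1+0+1+0+1+0+1+0+0+0+1+0+0+0+1+0+0+0+1+0+0+0+0+0+1+0+1+0+0 mod 2 = 1
  s[1] = (0110011001100110011001100110011)·(0011111010011101110011000010100) mod 2 = 0+0+1+0+0+1+1+0+0+0+0+0+0+1+0+0+0+1+0+0+0+1+0+0+0+0+1+0+0+0+0 mod 2 = 1
  s[2] = (0001111000011110000111100001111)·(0011111010011101110011000010100) mod 2 = 0+0+0+1+1+1+1+0+0+0+0+1+1+1+0+0+0+0+0+0+1+1+0+0+0+0+0+0+1+0+0 mod 2 = 0
  s[3] = (0000000111111110000000011111111)·(0011111010011101110011000010100) mod 2 = 0+0+0+0+0+0+0+0+1+0+0+1+1+1+0+0+0+0+0+0+0+0+0+0+0+0+1+0+1+0+0 mod 2 = 0
  s[4] = (0000000000000001111111111111111)·(0011111010011101110011000010100) mod 2 = 0+0+0+0+0+0+0+0+0+0+0+0+0+0+0+1+1+1+0+0+1+1+0+0+0+0+1+0+1+0+0 mod 2 = 1
Syndrome = 11001
Column 19 of H equals this syndrome → error at bit 19 (1-indexed).
Flip bit 19: 0011111010011101110011000010100 → 0011111010011101111011000010100
Extract data bits at positions {3,5,6,7,9,10,11,12,13,14,15,17,18,19,20,21,22,23,24,25,26,27,28,29,30,31}: 11111001110111011000010100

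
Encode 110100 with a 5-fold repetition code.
Repeat each bit 5× and concatenate:
1→11111  1→11111  0→00000  1→11111  0→00000  0→00000
Codeword = 111111111100000111110000000000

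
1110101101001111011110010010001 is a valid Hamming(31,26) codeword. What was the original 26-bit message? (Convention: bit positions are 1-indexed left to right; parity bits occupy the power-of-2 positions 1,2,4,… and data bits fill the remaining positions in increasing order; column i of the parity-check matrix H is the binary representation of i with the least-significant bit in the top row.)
Parity bits occupy power-of-2 positions; data bits are at positions {3,5,6,7,9,10,11,12,13,14,15,17,18,19,20,21,22,23,24,25,26,27,28,29,30,31} (1-indexed).
Extract: c[3]=1 c[5]=1 c[6]=0 c[7]=1 c[9]=0 c[10]=1 c[11]=0 c[12]=0 c[13]=1 c[14]=1 c[15]=1 c[17]=0 c[18]=1 c[19]=1 c[20]=1 c[21]=1 c[22]=0 c[23]=0 c[24]=1 c[25]=0 c[26]=0 c[27]=1 c[28]=0 c[29]=0 c[30]=0 c[31]=1
Data = 11010100111011110010010001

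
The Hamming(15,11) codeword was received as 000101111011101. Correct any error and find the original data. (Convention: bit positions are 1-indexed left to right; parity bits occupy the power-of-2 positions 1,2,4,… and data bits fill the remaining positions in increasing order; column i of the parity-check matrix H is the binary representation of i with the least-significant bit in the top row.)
Syndrome s = H · r^T (mod 2), r = 000101111011101:
  s[0] = (101010101010101)·(000101111011101) mod 2 = 0+0+0+0+0+0+1+0+1+0+1+0+1+0+1 mod 2 = 1
  s[1] = (011001100110011)·(000101111011101) mod 2 = 0+0+0+0+0+1+1+0+0+0+1+0+0+0+1 mod 2 = 0
  s[2] = (000111100001111)·(000101111011101) mod 2 = 0+0+0+1+0+1+1+0+0+0+0+1+1+0+1 mod 2 = 0
  s[3] = (000000011111111)·(000101111011101) mod 2 = 0+0+0+0+0+0+0+1+1+0+1+1+1+0+1 mod 2 = 0
Syndrome = 1000
Column 1 of H equals this syndrome → error at bit 1 (1-indexed).
Flip bit 1: 000101111011101 → 100101111011101
Extract data bits at positions {3,5,6,7,9,10,11,12,13,14,15}: 00111011101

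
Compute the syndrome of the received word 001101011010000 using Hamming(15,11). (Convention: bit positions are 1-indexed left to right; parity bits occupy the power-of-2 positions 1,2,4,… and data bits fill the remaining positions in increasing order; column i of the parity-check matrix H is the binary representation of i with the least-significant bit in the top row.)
Syndrome s = H · r^T (mod 2), r = 001101011010000:
  s[0] = (101010101010101)·(001101011010000) mod 2 = 0+0+1+0+0+0+0+0+1+0+1+0+0+0+0 mod 2 = 1
  s[1] = (011001100110011)·(001101011010000) mod 2 = 0+0+1+0+0+1+0+0+0+0+1+0+0+0+0 mod 2 = 1
  s[2] = (000111100001111)·(001101011010000) mod 2 = 0+0+0+1+0+1+0+0+0+0+0+0+0+0+0 mod 2 = 0
  s[3] = (000000011111111)·(001101011010000) mod 2 = 0+0+0+0+0+0+0+1+1+0+1+0+0+0+0 mod 2 = 1
Syndrome = 1101
Non-zero syndrome: error at position 11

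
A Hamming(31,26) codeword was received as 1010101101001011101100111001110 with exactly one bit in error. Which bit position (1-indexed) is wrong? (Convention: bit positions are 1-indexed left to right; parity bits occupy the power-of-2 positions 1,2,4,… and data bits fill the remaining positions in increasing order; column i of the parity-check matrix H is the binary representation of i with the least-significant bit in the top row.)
Syndrome s = H · r^T (mod 2), r = 1010101101001011101100111001110:
  s[0] = (1010101010101010101010101010101)·(1010101101001011101100111001110) mod 2 = 1+0+1+0+1+0+1+0+0+0+0+0+1+0+1+0+1+0+1+0+0+0+1+0+1+0+0+0+1+0+0 mod 2 = 1
  s[1] = (0110011001100110011001100110011)·(1010101101001011101100111001110) mod 2 = 0+0+1+0+0+0+1+0+0+1+0+0+0+0+1+0+0+0+1+0+0+0+1+0+0+0+0+0+0+1+0 mod 2 = 1
  s[2] = (0001111000011110000111100001111)·(1010101101001011101100111001110) mod 2 = 0+0+0+0+1+0+1+0+0+0+0+0+1+0+1+0+0+0+0+1+0+0+1+0+0+0+0+1+1+1+0 mod 2 = 1
  s[3] = (0000000111111110000000011111111)·(1010101101001011101100111001110) mod 2 = 0+0+0+0+0+0+0+1+0+1+0+0+1+0+1+0+0+0+0+0+0+0+0+1+1+0+0+1+1+1+0 mod 2 = 1
  s[4] = (0000000000000001111111111111111)·(1010101101001011101100111001110) mod 2 = 0+0+0+0+0+0+0+0+0+0+0+0+0+0+0+1+1+0+1+1+0+0+1+1+1+0+0+1+1+1+0 mod 2 = 0
Syndrome = 11110
Column i of H is the binary representation of i, so the syndrome is the binary index of the flipped bit.
Read s = 11110 with s[0] as LSB: 1·2^0 + 1·2^1 + 1·2^2 + 1·2^3 + 0·2^4 = 15.
Error is at bit position 15.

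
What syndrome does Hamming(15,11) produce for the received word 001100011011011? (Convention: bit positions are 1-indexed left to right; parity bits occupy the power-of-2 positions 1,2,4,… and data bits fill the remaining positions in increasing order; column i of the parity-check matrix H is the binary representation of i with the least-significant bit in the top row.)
Syndrome s = H · r^T (mod 2), r = 001100011011011:
  s[0] = (101010101010101)·(001100011011011) mod 2 = 0+0+1+0+0+0+0+0+1+0+1+0+0+0+1 mod 2 = 0
  s[1] = (011001100110011)·(001100011011011) mod 2 = 0+0+1+0+0+0+0+0+0+0+1+0+0+1+1 mod 2 = 0
  s[2] = (000111100001111)·(001100011011011) mod 2 = 0+0+0+1+0+0+0+0+0+0+0+1+0+1+1 mod 2 = 0
  s[3] = (000000011111111)·(001100011011011) mod 2 = 0+0+0+0+0+0+0+1+1+0+1+1+0+1+1 mod 2 = 0
Syndrome = 0000
s = 0: no error detected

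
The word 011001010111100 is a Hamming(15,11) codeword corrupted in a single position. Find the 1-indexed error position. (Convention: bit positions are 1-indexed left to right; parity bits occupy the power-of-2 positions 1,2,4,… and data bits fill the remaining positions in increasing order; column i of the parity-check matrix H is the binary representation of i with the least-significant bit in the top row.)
Syndrome s = H · r^T (mod 2), r = 011001010111100:
  s[0] = (101010101010101)·(011001010111100) mod 2 = 0+0+1+0+0+0+0+0+0+0+1+0+1+0+0 mod 2 = 1
  s[1] = (011001100110011)·(011001010111100) mod 2 = 0+1+1+0+0+1+0+0+0+1+1+0+0+0+0 mod 2 = 1
  s[2] = (000111100001111)·(011001010111100) mod 2 = 0+0+0+0+0+1+0+0+0+0+0+1+1+0+0 mod 2 = 1
  s[3] = (000000011111111)·(011001010111100) mod 2 = 0+0+0+0+0+0+0+1+0+1+1+1+1+0+0 mod 2 = 1
Syndrome = 1111
Column i of H is the binary representation of i, so the syndrome is the binary index of the flipped bit.
Read s = 1111 with s[0] as LSB: 1·2^0 + 1·2^1 + 1·2^2 + 1·2^3 = 15.
Error is at bit position 15.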